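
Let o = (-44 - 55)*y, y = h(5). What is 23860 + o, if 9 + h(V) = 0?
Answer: 24751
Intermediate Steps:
h(V) = -9 (h(V) = -9 + 0 = -9)
y = -9
o = 891 (o = (-44 - 55)*(-9) = -99*(-9) = 891)
23860 + o = 23860 + 891 = 24751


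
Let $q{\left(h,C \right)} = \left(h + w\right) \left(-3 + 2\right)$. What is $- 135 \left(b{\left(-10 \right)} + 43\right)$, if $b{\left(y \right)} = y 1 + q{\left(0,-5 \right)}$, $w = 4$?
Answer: $-3915$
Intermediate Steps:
$q{\left(h,C \right)} = -4 - h$ ($q{\left(h,C \right)} = \left(h + 4\right) \left(-3 + 2\right) = \left(4 + h\right) \left(-1\right) = -4 - h$)
$b{\left(y \right)} = -4 + y$ ($b{\left(y \right)} = y 1 - 4 = y + \left(-4 + 0\right) = y - 4 = -4 + y$)
$- 135 \left(b{\left(-10 \right)} + 43\right) = - 135 \left(\left(-4 - 10\right) + 43\right) = - 135 \left(-14 + 43\right) = \left(-135\right) 29 = -3915$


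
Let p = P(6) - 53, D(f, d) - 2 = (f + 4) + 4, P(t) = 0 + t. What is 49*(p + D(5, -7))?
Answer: -1568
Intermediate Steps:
P(t) = t
D(f, d) = 10 + f (D(f, d) = 2 + ((f + 4) + 4) = 2 + ((4 + f) + 4) = 2 + (8 + f) = 10 + f)
p = -47 (p = 6 - 53 = -47)
49*(p + D(5, -7)) = 49*(-47 + (10 + 5)) = 49*(-47 + 15) = 49*(-32) = -1568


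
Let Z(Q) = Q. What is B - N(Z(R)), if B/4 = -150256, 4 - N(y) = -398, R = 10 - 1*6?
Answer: -601426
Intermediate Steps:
R = 4 (R = 10 - 6 = 4)
N(y) = 402 (N(y) = 4 - 1*(-398) = 4 + 398 = 402)
B = -601024 (B = 4*(-150256) = -601024)
B - N(Z(R)) = -601024 - 1*402 = -601024 - 402 = -601426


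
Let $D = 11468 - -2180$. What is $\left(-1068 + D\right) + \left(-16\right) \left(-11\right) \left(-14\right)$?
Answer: $10116$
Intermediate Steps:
$D = 13648$ ($D = 11468 + 2180 = 13648$)
$\left(-1068 + D\right) + \left(-16\right) \left(-11\right) \left(-14\right) = \left(-1068 + 13648\right) + \left(-16\right) \left(-11\right) \left(-14\right) = 12580 + 176 \left(-14\right) = 12580 - 2464 = 10116$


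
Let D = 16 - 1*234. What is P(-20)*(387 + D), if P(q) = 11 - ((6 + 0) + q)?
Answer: 4225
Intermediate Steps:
D = -218 (D = 16 - 234 = -218)
P(q) = 5 - q (P(q) = 11 - (6 + q) = 11 + (-6 - q) = 5 - q)
P(-20)*(387 + D) = (5 - 1*(-20))*(387 - 218) = (5 + 20)*169 = 25*169 = 4225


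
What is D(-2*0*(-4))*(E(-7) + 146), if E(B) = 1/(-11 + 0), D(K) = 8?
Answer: 12840/11 ≈ 1167.3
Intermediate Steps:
E(B) = -1/11 (E(B) = 1/(-11) = -1/11)
D(-2*0*(-4))*(E(-7) + 146) = 8*(-1/11 + 146) = 8*(1605/11) = 12840/11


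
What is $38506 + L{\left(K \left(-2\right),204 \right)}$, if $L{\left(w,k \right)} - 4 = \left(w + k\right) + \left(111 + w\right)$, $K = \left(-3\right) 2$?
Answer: $38849$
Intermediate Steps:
$K = -6$
$L{\left(w,k \right)} = 115 + k + 2 w$ ($L{\left(w,k \right)} = 4 + \left(\left(w + k\right) + \left(111 + w\right)\right) = 4 + \left(\left(k + w\right) + \left(111 + w\right)\right) = 4 + \left(111 + k + 2 w\right) = 115 + k + 2 w$)
$38506 + L{\left(K \left(-2\right),204 \right)} = 38506 + \left(115 + 204 + 2 \left(\left(-6\right) \left(-2\right)\right)\right) = 38506 + \left(115 + 204 + 2 \cdot 12\right) = 38506 + \left(115 + 204 + 24\right) = 38506 + 343 = 38849$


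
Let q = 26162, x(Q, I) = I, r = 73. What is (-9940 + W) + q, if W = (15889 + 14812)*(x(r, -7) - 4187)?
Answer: -128743772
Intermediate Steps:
W = -128759994 (W = (15889 + 14812)*(-7 - 4187) = 30701*(-4194) = -128759994)
(-9940 + W) + q = (-9940 - 128759994) + 26162 = -128769934 + 26162 = -128743772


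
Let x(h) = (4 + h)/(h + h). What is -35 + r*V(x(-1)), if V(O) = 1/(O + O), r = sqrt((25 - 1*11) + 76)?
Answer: -35 - sqrt(10) ≈ -38.162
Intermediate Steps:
r = 3*sqrt(10) (r = sqrt((25 - 11) + 76) = sqrt(14 + 76) = sqrt(90) = 3*sqrt(10) ≈ 9.4868)
x(h) = (4 + h)/(2*h) (x(h) = (4 + h)/((2*h)) = (4 + h)*(1/(2*h)) = (4 + h)/(2*h))
V(O) = 1/(2*O)
-35 + r*V(x(-1)) = -35 + (3*sqrt(10))*(1/(2*(((1/2)*(4 - 1)/(-1))))) = -35 + (3*sqrt(10))*(1/(2*(((1/2)*(-1)*3)))) = -35 + (3*sqrt(10))*(1/(2*(-3/2))) = -35 + (3*sqrt(10))*((1/2)*(-2/3)) = -35 + (3*sqrt(10))*(-1/3) = -35 - sqrt(10)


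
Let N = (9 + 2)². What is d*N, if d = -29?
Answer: -3509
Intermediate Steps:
N = 121 (N = 11² = 121)
d*N = -29*121 = -3509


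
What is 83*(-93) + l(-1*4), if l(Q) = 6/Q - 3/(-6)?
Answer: -7720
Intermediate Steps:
l(Q) = 1/2 + 6/Q (l(Q) = 6/Q - 3*(-1/6) = 6/Q + 1/2 = 1/2 + 6/Q)
83*(-93) + l(-1*4) = 83*(-93) + (12 - 1*4)/(2*((-1*4))) = -7719 + (1/2)*(12 - 4)/(-4) = -7719 + (1/2)*(-1/4)*8 = -7719 - 1 = -7720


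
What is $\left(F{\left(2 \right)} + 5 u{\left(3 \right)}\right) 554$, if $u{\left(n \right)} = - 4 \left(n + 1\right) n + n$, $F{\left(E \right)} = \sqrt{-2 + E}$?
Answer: $-124650$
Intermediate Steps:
$u{\left(n \right)} = n + n \left(-4 - 4 n\right)$ ($u{\left(n \right)} = - 4 \left(1 + n\right) n + n = \left(-4 - 4 n\right) n + n = n \left(-4 - 4 n\right) + n = n + n \left(-4 - 4 n\right)$)
$\left(F{\left(2 \right)} + 5 u{\left(3 \right)}\right) 554 = \left(\sqrt{-2 + 2} + 5 \left(\left(-1\right) 3 \left(3 + 4 \cdot 3\right)\right)\right) 554 = \left(\sqrt{0} + 5 \left(\left(-1\right) 3 \left(3 + 12\right)\right)\right) 554 = \left(0 + 5 \left(\left(-1\right) 3 \cdot 15\right)\right) 554 = \left(0 + 5 \left(-45\right)\right) 554 = \left(0 - 225\right) 554 = \left(-225\right) 554 = -124650$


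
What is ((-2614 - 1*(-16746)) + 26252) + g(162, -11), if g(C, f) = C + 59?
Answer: 40605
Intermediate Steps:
g(C, f) = 59 + C
((-2614 - 1*(-16746)) + 26252) + g(162, -11) = ((-2614 - 1*(-16746)) + 26252) + (59 + 162) = ((-2614 + 16746) + 26252) + 221 = (14132 + 26252) + 221 = 40384 + 221 = 40605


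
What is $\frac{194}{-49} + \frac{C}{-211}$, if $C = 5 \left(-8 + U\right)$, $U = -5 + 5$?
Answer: $- \frac{38974}{10339} \approx -3.7696$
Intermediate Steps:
$U = 0$
$C = -40$ ($C = 5 \left(-8 + 0\right) = 5 \left(-8\right) = -40$)
$\frac{194}{-49} + \frac{C}{-211} = \frac{194}{-49} - \frac{40}{-211} = 194 \left(- \frac{1}{49}\right) - - \frac{40}{211} = - \frac{194}{49} + \frac{40}{211} = - \frac{38974}{10339}$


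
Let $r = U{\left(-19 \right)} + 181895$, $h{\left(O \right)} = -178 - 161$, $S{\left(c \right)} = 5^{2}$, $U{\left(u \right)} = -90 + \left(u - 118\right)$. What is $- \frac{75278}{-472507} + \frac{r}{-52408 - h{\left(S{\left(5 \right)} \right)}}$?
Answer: $- \frac{11702821642}{3514709569} \approx -3.3297$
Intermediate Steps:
$U{\left(u \right)} = -208 + u$ ($U{\left(u \right)} = -90 + \left(u - 118\right) = -90 + \left(-118 + u\right) = -208 + u$)
$S{\left(c \right)} = 25$
$h{\left(O \right)} = -339$ ($h{\left(O \right)} = -178 - 161 = -339$)
$r = 181668$ ($r = \left(-208 - 19\right) + 181895 = -227 + 181895 = 181668$)
$- \frac{75278}{-472507} + \frac{r}{-52408 - h{\left(S{\left(5 \right)} \right)}} = - \frac{75278}{-472507} + \frac{181668}{-52408 - -339} = \left(-75278\right) \left(- \frac{1}{472507}\right) + \frac{181668}{-52408 + 339} = \frac{10754}{67501} + \frac{181668}{-52069} = \frac{10754}{67501} + 181668 \left(- \frac{1}{52069}\right) = \frac{10754}{67501} - \frac{181668}{52069} = - \frac{11702821642}{3514709569}$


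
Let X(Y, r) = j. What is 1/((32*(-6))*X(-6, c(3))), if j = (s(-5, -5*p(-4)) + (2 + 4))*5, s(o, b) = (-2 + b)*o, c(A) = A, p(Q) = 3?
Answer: -1/87360 ≈ -1.1447e-5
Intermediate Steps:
s(o, b) = o*(-2 + b)
j = 455 (j = (-5*(-2 - 5*3) + (2 + 4))*5 = (-5*(-2 - 15) + 6)*5 = (-5*(-17) + 6)*5 = (85 + 6)*5 = 91*5 = 455)
X(Y, r) = 455
1/((32*(-6))*X(-6, c(3))) = 1/((32*(-6))*455) = 1/(-192*455) = 1/(-87360) = -1/87360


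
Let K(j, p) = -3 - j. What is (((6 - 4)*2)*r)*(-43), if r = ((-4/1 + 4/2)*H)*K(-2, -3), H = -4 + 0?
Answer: 1376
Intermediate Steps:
H = -4
r = -8 (r = ((-4/1 + 4/2)*(-4))*(-3 - 1*(-2)) = ((-4*1 + 4*(½))*(-4))*(-3 + 2) = ((-4 + 2)*(-4))*(-1) = -2*(-4)*(-1) = 8*(-1) = -8)
(((6 - 4)*2)*r)*(-43) = (((6 - 4)*2)*(-8))*(-43) = ((2*2)*(-8))*(-43) = (4*(-8))*(-43) = -32*(-43) = 1376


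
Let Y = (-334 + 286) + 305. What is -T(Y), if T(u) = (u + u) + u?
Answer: -771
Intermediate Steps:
Y = 257 (Y = -48 + 305 = 257)
T(u) = 3*u (T(u) = 2*u + u = 3*u)
-T(Y) = -3*257 = -1*771 = -771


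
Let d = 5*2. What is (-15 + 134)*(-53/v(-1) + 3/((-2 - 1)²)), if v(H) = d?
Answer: -17731/30 ≈ -591.03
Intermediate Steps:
d = 10
v(H) = 10
(-15 + 134)*(-53/v(-1) + 3/((-2 - 1)²)) = (-15 + 134)*(-53/10 + 3/((-2 - 1)²)) = 119*(-53*⅒ + 3/((-3)²)) = 119*(-53/10 + 3/9) = 119*(-53/10 + 3*(⅑)) = 119*(-53/10 + ⅓) = 119*(-149/30) = -17731/30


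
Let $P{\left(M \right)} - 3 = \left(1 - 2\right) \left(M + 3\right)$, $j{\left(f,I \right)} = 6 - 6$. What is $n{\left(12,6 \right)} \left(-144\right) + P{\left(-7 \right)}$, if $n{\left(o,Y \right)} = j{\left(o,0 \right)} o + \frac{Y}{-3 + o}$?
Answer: $-89$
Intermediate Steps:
$j{\left(f,I \right)} = 0$ ($j{\left(f,I \right)} = 6 - 6 = 0$)
$P{\left(M \right)} = - M$ ($P{\left(M \right)} = 3 + \left(1 - 2\right) \left(M + 3\right) = 3 - \left(3 + M\right) = - M$)
$n{\left(o,Y \right)} = \frac{Y}{-3 + o}$ ($n{\left(o,Y \right)} = 0 o + \frac{Y}{-3 + o} = 0 + \frac{Y}{-3 + o} = \frac{Y}{-3 + o}$)
$n{\left(12,6 \right)} \left(-144\right) + P{\left(-7 \right)} = \frac{6}{-3 + 12} \left(-144\right) - -7 = \frac{6}{9} \left(-144\right) + 7 = 6 \cdot \frac{1}{9} \left(-144\right) + 7 = \frac{2}{3} \left(-144\right) + 7 = -96 + 7 = -89$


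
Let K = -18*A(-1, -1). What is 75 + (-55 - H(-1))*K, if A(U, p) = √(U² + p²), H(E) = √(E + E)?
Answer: 75 + 36*I + 990*√2 ≈ 1475.1 + 36.0*I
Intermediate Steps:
H(E) = √2*√E (H(E) = √(2*E) = √2*√E)
K = -18*√2 (K = -18*√((-1)² + (-1)²) = -18*√(1 + 1) = -18*√2 ≈ -25.456)
75 + (-55 - H(-1))*K = 75 + (-55 - √2*√(-1))*(-18*√2) = 75 + (-55 - √2*I)*(-18*√2) = 75 + (-55 - I*√2)*(-18*√2) = 75 - 18*√2*(-55 - I*√2)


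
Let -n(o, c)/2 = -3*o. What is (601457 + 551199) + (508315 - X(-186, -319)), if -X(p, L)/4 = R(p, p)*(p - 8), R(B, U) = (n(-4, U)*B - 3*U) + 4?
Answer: -2239205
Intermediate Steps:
n(o, c) = 6*o (n(o, c) = -(-6)*o = 6*o)
R(B, U) = 4 - 24*B - 3*U (R(B, U) = ((6*(-4))*B - 3*U) + 4 = (-24*B - 3*U) + 4 = 4 - 24*B - 3*U)
X(p, L) = -4*(-8 + p)*(4 - 27*p) (X(p, L) = -4*(4 - 24*p - 3*p)*(p - 8) = -4*(4 - 27*p)*(-8 + p) = -4*(-8 + p)*(4 - 27*p))
(601457 + 551199) + (508315 - X(-186, -319)) = (601457 + 551199) + (508315 - 4*(-8 - 186)*(-4 + 27*(-186))) = 1152656 + (508315 - 4*(-194)*(-4 - 5022)) = 1152656 + (508315 - 4*(-194)*(-5026)) = 1152656 + (508315 - 1*3900176) = 1152656 + (508315 - 3900176) = 1152656 - 3391861 = -2239205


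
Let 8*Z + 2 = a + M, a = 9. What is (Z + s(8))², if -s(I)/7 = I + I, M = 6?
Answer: 779689/64 ≈ 12183.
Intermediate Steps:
s(I) = -14*I (s(I) = -7*(I + I) = -14*I)
Z = 13/8 (Z = -¼ + (9 + 6)/8 = -¼ + (⅛)*15 = -¼ + 15/8 = 13/8 ≈ 1.6250)
(Z + s(8))² = (13/8 - 14*8)² = (13/8 - 112)² = (-883/8)² = 779689/64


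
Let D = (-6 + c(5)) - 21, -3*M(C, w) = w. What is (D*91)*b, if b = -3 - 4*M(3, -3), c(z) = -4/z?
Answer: 88543/5 ≈ 17709.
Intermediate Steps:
M(C, w) = -w/3
b = -7 (b = -3 - (-4)*(-3)/3 = -3 - 4*1 = -3 - 4 = -7)
D = -139/5 (D = (-6 - 4/5) - 21 = (-6 - 4*⅕) - 21 = (-6 - ⅘) - 21 = -34/5 - 21 = -139/5 ≈ -27.800)
(D*91)*b = -139/5*91*(-7) = -12649/5*(-7) = 88543/5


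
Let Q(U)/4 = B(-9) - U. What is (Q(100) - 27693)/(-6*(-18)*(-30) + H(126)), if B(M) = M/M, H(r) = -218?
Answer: 28089/3458 ≈ 8.1229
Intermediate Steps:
B(M) = 1
Q(U) = 4 - 4*U (Q(U) = 4*(1 - U) = 4 - 4*U)
(Q(100) - 27693)/(-6*(-18)*(-30) + H(126)) = ((4 - 4*100) - 27693)/(-6*(-18)*(-30) - 218) = ((4 - 400) - 27693)/(108*(-30) - 218) = (-396 - 27693)/(-3240 - 218) = -28089/(-3458) = -28089*(-1/3458) = 28089/3458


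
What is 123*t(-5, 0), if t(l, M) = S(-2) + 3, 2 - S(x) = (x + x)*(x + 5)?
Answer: 2091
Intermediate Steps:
S(x) = 2 - 2*x*(5 + x) (S(x) = 2 - (x + x)*(x + 5) = 2 - 2*x*(5 + x))
t(l, M) = 17 (t(l, M) = (2 - 10*(-2) - 2*(-2)²) + 3 = (2 + 20 - 2*4) + 3 = (2 + 20 - 8) + 3 = 14 + 3 = 17)
123*t(-5, 0) = 123*17 = 2091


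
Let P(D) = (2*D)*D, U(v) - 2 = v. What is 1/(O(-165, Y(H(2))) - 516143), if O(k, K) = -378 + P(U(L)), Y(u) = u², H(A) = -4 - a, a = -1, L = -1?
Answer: -1/516519 ≈ -1.9360e-6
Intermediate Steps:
U(v) = 2 + v
H(A) = -3 (H(A) = -4 - 1*(-1) = -4 + 1 = -3)
P(D) = 2*D²
O(k, K) = -376 (O(k, K) = -378 + 2*(2 - 1)² = -378 + 2*1² = -378 + 2*1 = -378 + 2 = -376)
1/(O(-165, Y(H(2))) - 516143) = 1/(-376 - 516143) = 1/(-516519) = -1/516519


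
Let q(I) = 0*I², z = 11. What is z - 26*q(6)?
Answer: 11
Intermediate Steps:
q(I) = 0
z - 26*q(6) = 11 - 26*0 = 11 + 0 = 11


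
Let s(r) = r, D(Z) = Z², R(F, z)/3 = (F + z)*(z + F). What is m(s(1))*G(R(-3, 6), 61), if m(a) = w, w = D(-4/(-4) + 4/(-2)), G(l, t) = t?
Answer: 61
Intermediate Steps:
R(F, z) = 3*(F + z)² (R(F, z) = 3*((F + z)*(z + F)) = 3*((F + z)*(F + z)) = 3*(F + z)²)
w = 1 (w = (-4/(-4) + 4/(-2))² = (-4*(-¼) + 4*(-½))² = (1 - 2)² = (-1)² = 1)
m(a) = 1
m(s(1))*G(R(-3, 6), 61) = 1*61 = 61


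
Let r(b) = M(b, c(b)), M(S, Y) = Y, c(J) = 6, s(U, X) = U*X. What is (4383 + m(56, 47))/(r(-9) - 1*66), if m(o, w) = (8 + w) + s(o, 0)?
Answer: -2219/30 ≈ -73.967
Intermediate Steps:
r(b) = 6
m(o, w) = 8 + w (m(o, w) = (8 + w) + o*0 = (8 + w) + 0 = 8 + w)
(4383 + m(56, 47))/(r(-9) - 1*66) = (4383 + (8 + 47))/(6 - 1*66) = (4383 + 55)/(6 - 66) = 4438/(-60) = 4438*(-1/60) = -2219/30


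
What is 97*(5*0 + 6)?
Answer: 582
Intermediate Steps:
97*(5*0 + 6) = 97*(0 + 6) = 97*6 = 582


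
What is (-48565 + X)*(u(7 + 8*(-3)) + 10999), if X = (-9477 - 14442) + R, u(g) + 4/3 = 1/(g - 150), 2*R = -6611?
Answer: -417587109206/501 ≈ -8.3351e+8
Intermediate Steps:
R = -6611/2 (R = (½)*(-6611) = -6611/2 ≈ -3305.5)
u(g) = -4/3 + 1/(-150 + g) (u(g) = -4/3 + 1/(g - 150) = -4/3 + 1/(-150 + g))
X = -54449/2 (X = (-9477 - 14442) - 6611/2 = -23919 - 6611/2 = -54449/2 ≈ -27225.)
(-48565 + X)*(u(7 + 8*(-3)) + 10999) = (-48565 - 54449/2)*((603 - 4*(7 + 8*(-3)))/(3*(-150 + (7 + 8*(-3)))) + 10999) = -151579*((603 - 4*(7 - 24))/(3*(-150 + (7 - 24))) + 10999)/2 = -151579*((603 - 4*(-17))/(3*(-150 - 17)) + 10999)/2 = -151579*((⅓)*(603 + 68)/(-167) + 10999)/2 = -151579*((⅓)*(-1/167)*671 + 10999)/2 = -151579*(-671/501 + 10999)/2 = -151579/2*5509828/501 = -417587109206/501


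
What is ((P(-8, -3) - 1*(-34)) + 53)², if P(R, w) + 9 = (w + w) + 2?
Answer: 5476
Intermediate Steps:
P(R, w) = -7 + 2*w (P(R, w) = -9 + ((w + w) + 2) = -9 + (2*w + 2) = -9 + (2 + 2*w) = -7 + 2*w)
((P(-8, -3) - 1*(-34)) + 53)² = (((-7 + 2*(-3)) - 1*(-34)) + 53)² = (((-7 - 6) + 34) + 53)² = ((-13 + 34) + 53)² = (21 + 53)² = 74² = 5476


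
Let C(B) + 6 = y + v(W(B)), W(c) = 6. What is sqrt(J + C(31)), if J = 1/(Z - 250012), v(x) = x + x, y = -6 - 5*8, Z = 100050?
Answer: I*sqrt(899544207722)/149962 ≈ 6.3246*I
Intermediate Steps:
y = -46 (y = -6 - 40 = -46)
v(x) = 2*x
C(B) = -40 (C(B) = -6 + (-46 + 2*6) = -6 + (-46 + 12) = -6 - 34 = -40)
J = -1/149962 (J = 1/(100050 - 250012) = 1/(-149962) = -1/149962 ≈ -6.6684e-6)
sqrt(J + C(31)) = sqrt(-1/149962 - 40) = sqrt(-5998481/149962) = I*sqrt(899544207722)/149962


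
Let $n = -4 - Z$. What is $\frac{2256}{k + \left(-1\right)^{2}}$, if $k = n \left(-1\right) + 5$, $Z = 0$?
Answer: $\frac{1128}{5} \approx 225.6$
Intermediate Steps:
$n = -4$ ($n = -4 - 0 = -4 + 0 = -4$)
$k = 9$ ($k = \left(-4\right) \left(-1\right) + 5 = 4 + 5 = 9$)
$\frac{2256}{k + \left(-1\right)^{2}} = \frac{2256}{9 + \left(-1\right)^{2}} = \frac{2256}{9 + 1} = \frac{2256}{10} = 2256 \cdot \frac{1}{10} = \frac{1128}{5}$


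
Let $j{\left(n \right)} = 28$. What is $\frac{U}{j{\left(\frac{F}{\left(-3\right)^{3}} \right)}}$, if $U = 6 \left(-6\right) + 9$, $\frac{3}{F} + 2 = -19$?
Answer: $- \frac{27}{28} \approx -0.96429$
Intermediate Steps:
$F = - \frac{1}{7}$ ($F = \frac{3}{-2 - 19} = \frac{3}{-21} = 3 \left(- \frac{1}{21}\right) = - \frac{1}{7} \approx -0.14286$)
$U = -27$ ($U = -36 + 9 = -27$)
$\frac{U}{j{\left(\frac{F}{\left(-3\right)^{3}} \right)}} = - \frac{27}{28}$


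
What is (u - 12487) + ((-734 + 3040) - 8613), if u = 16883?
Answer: -1911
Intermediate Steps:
(u - 12487) + ((-734 + 3040) - 8613) = (16883 - 12487) + ((-734 + 3040) - 8613) = 4396 + (2306 - 8613) = 4396 - 6307 = -1911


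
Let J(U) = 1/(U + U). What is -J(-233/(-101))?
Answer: -101/466 ≈ -0.21674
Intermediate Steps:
J(U) = 1/(2*U)
-J(-233/(-101)) = -1/(2*((-233/(-101)))) = -1/(2*((-233*(-1/101)))) = -1/(2*233/101) = -101/(2*233) = -1*101/466 = -101/466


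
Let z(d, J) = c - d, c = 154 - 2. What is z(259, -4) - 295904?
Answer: -296011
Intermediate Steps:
c = 152
z(d, J) = 152 - d
z(259, -4) - 295904 = (152 - 1*259) - 295904 = (152 - 259) - 295904 = -107 - 295904 = -296011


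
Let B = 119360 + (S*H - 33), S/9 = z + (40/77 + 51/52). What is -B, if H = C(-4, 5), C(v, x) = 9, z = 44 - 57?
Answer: -474055663/4004 ≈ -1.1840e+5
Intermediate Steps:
z = -13
H = 9
S = -414405/4004 (S = 9*(-13 + (40/77 + 51/52)) = 9*(-13 + 6007/4004) = 9*(-46045/4004) = -414405/4004 ≈ -103.50)
B = 474055663/4004 (B = 119360 + (-414405/4004*9 - 33) = 119360 + (-3729645/4004 - 33) = 119360 - 3861777/4004 = 474055663/4004 ≈ 1.1840e+5)
-B = -1*474055663/4004 = -474055663/4004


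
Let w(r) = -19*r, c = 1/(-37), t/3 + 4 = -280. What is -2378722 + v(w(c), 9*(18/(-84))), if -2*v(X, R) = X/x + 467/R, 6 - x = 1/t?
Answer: -12149624966263/5107887 ≈ -2.3786e+6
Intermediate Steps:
t = -852 (t = -12 + 3*(-280) = -12 - 840 = -852)
x = 5113/852 (x = 6 - 1/(-852) = 6 - 1*(-1/852) = 6 + 1/852 = 5113/852 ≈ 6.0012)
c = -1/37 ≈ -0.027027
v(X, R) = -467/(2*R) - 426*X/5113 (v(X, R) = -(X/(5113/852) + 467/R)/2 = -(X*(852/5113) + 467/R)/2 = -(852*X/5113 + 467/R)/2 = -(467/R + 852*X/5113)/2 = -467/(2*R) - 426*X/5113)
-2378722 + v(w(c), 9*(18/(-84))) = -2378722 + (-2387771 - 852*9*(18/(-84))*(-19*(-1/37)))/(10226*((9*(18/(-84))))) = -2378722 + (-2387771 - 852*9*(18*(-1/84))*19/37)/(10226*((9*(18*(-1/84))))) = -2378722 + (-2387771 - 852*9*(-3/14)*19/37)/(10226*((9*(-3/14)))) = -2378722 + (-2387771 - 852*(-27/14)*19/37)/(10226*(-27/14)) = -2378722 + (1/10226)*(-14/27)*(-2387771 + 218538/259) = -2378722 + (1/10226)*(-14/27)*(-618214151/259) = -2378722 + 618214151/5107887 = -12149624966263/5107887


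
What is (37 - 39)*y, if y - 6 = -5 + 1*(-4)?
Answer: 6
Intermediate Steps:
y = -3 (y = 6 + (-5 + 1*(-4)) = 6 + (-5 - 4) = 6 - 9 = -3)
(37 - 39)*y = (37 - 39)*(-3) = -2*(-3) = 6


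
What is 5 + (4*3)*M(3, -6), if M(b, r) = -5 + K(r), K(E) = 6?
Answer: 17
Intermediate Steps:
M(b, r) = 1 (M(b, r) = -5 + 6 = 1)
5 + (4*3)*M(3, -6) = 5 + (4*3)*1 = 5 + 12*1 = 5 + 12 = 17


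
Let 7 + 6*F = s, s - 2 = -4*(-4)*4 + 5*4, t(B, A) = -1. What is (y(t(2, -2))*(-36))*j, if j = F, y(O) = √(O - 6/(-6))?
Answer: 0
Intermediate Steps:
y(O) = √(1 + O) (y(O) = √(O - 6*(-⅙)) = √(O + 1) = √(1 + O))
s = 86 (s = 2 + (-4*(-4)*4 + 5*4) = 2 + (16*4 + 20) = 2 + (64 + 20) = 2 + 84 = 86)
F = 79/6 (F = -7/6 + (⅙)*86 = -7/6 + 43/3 = 79/6 ≈ 13.167)
j = 79/6 ≈ 13.167
(y(t(2, -2))*(-36))*j = (√(1 - 1)*(-36))*(79/6) = (√0*(-36))*(79/6) = (0*(-36))*(79/6) = 0*(79/6) = 0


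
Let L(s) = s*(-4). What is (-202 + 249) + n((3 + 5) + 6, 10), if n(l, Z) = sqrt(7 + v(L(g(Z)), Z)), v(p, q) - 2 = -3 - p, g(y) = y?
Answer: 47 + sqrt(46) ≈ 53.782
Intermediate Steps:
L(s) = -4*s
v(p, q) = -1 - p (v(p, q) = 2 + (-3 - p) = -1 - p)
n(l, Z) = sqrt(6 + 4*Z) (n(l, Z) = sqrt(7 + (-1 - (-4)*Z)) = sqrt(7 + (-1 + 4*Z)) = sqrt(6 + 4*Z))
(-202 + 249) + n((3 + 5) + 6, 10) = (-202 + 249) + sqrt(6 + 4*10) = 47 + sqrt(6 + 40) = 47 + sqrt(46)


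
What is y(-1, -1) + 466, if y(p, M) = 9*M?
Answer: 457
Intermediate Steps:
y(-1, -1) + 466 = 9*(-1) + 466 = -9 + 466 = 457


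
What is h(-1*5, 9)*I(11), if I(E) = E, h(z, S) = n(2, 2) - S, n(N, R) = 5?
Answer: -44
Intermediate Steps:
h(z, S) = 5 - S
h(-1*5, 9)*I(11) = (5 - 1*9)*11 = (5 - 9)*11 = -4*11 = -44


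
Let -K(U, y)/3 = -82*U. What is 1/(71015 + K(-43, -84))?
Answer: 1/60437 ≈ 1.6546e-5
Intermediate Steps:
K(U, y) = 246*U (K(U, y) = -(-246)*U = 246*U)
1/(71015 + K(-43, -84)) = 1/(71015 + 246*(-43)) = 1/(71015 - 10578) = 1/60437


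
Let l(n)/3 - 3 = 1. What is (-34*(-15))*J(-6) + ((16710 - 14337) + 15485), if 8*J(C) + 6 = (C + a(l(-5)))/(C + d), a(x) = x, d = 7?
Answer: 17858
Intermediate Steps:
l(n) = 12 (l(n) = 9 + 3*1 = 9 + 3 = 12)
J(C) = -¾ + (12 + C)/(8*(7 + C)) (J(C) = -¾ + ((C + 12)/(C + 7))/8 = -¾ + ((12 + C)/(7 + C))/8 = -¾ + (12 + C)/(8*(7 + C)))
(-34*(-15))*J(-6) + ((16710 - 14337) + 15485) = (-34*(-15))*(5*(-6 - 1*(-6))/(8*(7 - 6))) + ((16710 - 14337) + 15485) = 510*((5/8)*(-6 + 6)/1) + (2373 + 15485) = 510*((5/8)*1*0) + 17858 = 510*0 + 17858 = 0 + 17858 = 17858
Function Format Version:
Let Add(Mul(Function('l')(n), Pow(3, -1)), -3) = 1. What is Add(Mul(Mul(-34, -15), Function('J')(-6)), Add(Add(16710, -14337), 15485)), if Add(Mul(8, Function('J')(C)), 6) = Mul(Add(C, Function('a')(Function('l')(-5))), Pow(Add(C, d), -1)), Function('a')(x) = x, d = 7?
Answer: 17858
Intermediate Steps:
Function('l')(n) = 12 (Function('l')(n) = Add(9, Mul(3, 1)) = Add(9, 3) = 12)
Function('J')(C) = Add(Rational(-3, 4), Mul(Rational(1, 8), Pow(Add(7, C), -1), Add(12, C))) (Function('J')(C) = Add(Rational(-3, 4), Mul(Rational(1, 8), Mul(Add(C, 12), Pow(Add(C, 7), -1)))) = Add(Rational(-3, 4), Mul(Rational(1, 8), Mul(Add(12, C), Pow(Add(7, C), -1)))) = Add(Rational(-3, 4), Mul(Rational(1, 8), Mul(Pow(Add(7, C), -1), Add(12, C)))) = Add(Rational(-3, 4), Mul(Rational(1, 8), Pow(Add(7, C), -1), Add(12, C))))
Add(Mul(Mul(-34, -15), Function('J')(-6)), Add(Add(16710, -14337), 15485)) = Add(Mul(Mul(-34, -15), Mul(Rational(5, 8), Pow(Add(7, -6), -1), Add(-6, Mul(-1, -6)))), Add(Add(16710, -14337), 15485)) = Add(Mul(510, Mul(Rational(5, 8), Pow(1, -1), Add(-6, 6))), Add(2373, 15485)) = Add(Mul(510, Mul(Rational(5, 8), 1, 0)), 17858) = Add(Mul(510, 0), 17858) = Add(0, 17858) = 17858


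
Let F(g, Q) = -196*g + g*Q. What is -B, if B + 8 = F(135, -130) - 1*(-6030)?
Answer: 37988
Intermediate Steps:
F(g, Q) = -196*g + Q*g
B = -37988 (B = -8 + (135*(-196 - 130) - 1*(-6030)) = -8 + (135*(-326) + 6030) = -8 + (-44010 + 6030) = -8 - 37980 = -37988)
-B = -1*(-37988) = 37988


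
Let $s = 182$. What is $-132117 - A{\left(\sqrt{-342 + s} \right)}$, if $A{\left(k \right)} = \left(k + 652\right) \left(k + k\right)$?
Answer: $-131797 - 5216 i \sqrt{10} \approx -1.318 \cdot 10^{5} - 16494.0 i$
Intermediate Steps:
$A{\left(k \right)} = 2 k \left(652 + k\right)$ ($A{\left(k \right)} = \left(652 + k\right) 2 k = 2 k \left(652 + k\right)$)
$-132117 - A{\left(\sqrt{-342 + s} \right)} = -132117 - 2 \sqrt{-342 + 182} \left(652 + \sqrt{-342 + 182}\right) = -132117 - 2 \sqrt{-160} \left(652 + \sqrt{-160}\right) = -132117 - 2 \cdot 4 i \sqrt{10} \left(652 + 4 i \sqrt{10}\right) = -132117 - 8 i \sqrt{10} \left(652 + 4 i \sqrt{10}\right)$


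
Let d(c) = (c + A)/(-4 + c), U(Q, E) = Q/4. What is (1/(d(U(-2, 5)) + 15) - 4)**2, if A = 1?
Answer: 277729/17956 ≈ 15.467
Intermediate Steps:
U(Q, E) = Q/4 (U(Q, E) = Q*(1/4) = Q/4)
d(c) = (1 + c)/(-4 + c) (d(c) = (c + 1)/(-4 + c) = (1 + c)/(-4 + c))
(1/(d(U(-2, 5)) + 15) - 4)**2 = (1/((1 + (1/4)*(-2))/(-4 + (1/4)*(-2)) + 15) - 4)**2 = (1/((1 - 1/2)/(-4 - 1/2) + 15) - 4)**2 = (1/((1/2)/(-9/2) + 15) - 4)**2 = (1/(-2/9*1/2 + 15) - 4)**2 = (1/(-1/9 + 15) - 4)**2 = (1/(134/9) - 4)**2 = (9/134 - 4)**2 = (-527/134)**2 = 277729/17956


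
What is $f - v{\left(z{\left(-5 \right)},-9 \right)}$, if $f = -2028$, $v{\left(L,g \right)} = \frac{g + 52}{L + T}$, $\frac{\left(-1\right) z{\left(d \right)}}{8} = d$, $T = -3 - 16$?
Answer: $- \frac{42631}{21} \approx -2030.0$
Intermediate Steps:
$T = -19$
$z{\left(d \right)} = - 8 d$
$v{\left(L,g \right)} = \frac{52 + g}{-19 + L}$ ($v{\left(L,g \right)} = \frac{g + 52}{L - 19} = \frac{52 + g}{-19 + L}$)
$f - v{\left(z{\left(-5 \right)},-9 \right)} = -2028 - \frac{52 - 9}{-19 - -40} = -2028 - \frac{1}{-19 + 40} \cdot 43 = -2028 - \frac{1}{21} \cdot 43 = -2028 - \frac{43}{21} = - \frac{42631}{21}$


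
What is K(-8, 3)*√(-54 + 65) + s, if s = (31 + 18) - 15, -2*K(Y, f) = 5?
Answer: 34 - 5*√11/2 ≈ 25.708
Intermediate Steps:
K(Y, f) = -5/2 (K(Y, f) = -½*5 = -5/2)
s = 34 (s = 49 - 15 = 34)
K(-8, 3)*√(-54 + 65) + s = -5*√(-54 + 65)/2 + 34 = -5*√11/2 + 34 = 34 - 5*√11/2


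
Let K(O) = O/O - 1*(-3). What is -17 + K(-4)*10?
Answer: 23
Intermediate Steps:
K(O) = 4 (K(O) = 1 + 3 = 4)
-17 + K(-4)*10 = -17 + 4*10 = -17 + 40 = 23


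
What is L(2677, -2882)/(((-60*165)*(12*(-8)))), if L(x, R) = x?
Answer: 2677/950400 ≈ 0.0028167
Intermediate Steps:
L(2677, -2882)/(((-60*165)*(12*(-8)))) = 2677/(((-60*165)*(12*(-8)))) = 2677/((-9900*(-96))) = 2677/950400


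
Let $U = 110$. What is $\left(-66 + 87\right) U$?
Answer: $2310$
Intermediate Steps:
$\left(-66 + 87\right) U = \left(-66 + 87\right) 110 = 21 \cdot 110 = 2310$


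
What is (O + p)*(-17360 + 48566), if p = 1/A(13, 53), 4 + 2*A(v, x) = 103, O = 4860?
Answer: 5004839084/33 ≈ 1.5166e+8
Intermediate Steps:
A(v, x) = 99/2 (A(v, x) = -2 + (½)*103 = -2 + 103/2 = 99/2)
p = 2/99 (p = 1/(99/2) = 2/99 ≈ 0.020202)
(O + p)*(-17360 + 48566) = (4860 + 2/99)*(-17360 + 48566) = (481142/99)*31206 = 5004839084/33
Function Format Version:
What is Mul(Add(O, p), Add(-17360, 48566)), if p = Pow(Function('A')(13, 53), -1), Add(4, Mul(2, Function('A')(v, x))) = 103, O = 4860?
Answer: Rational(5004839084, 33) ≈ 1.5166e+8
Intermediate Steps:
Function('A')(v, x) = Rational(99, 2) (Function('A')(v, x) = Add(-2, Mul(Rational(1, 2), 103)) = Add(-2, Rational(103, 2)) = Rational(99, 2))
p = Rational(2, 99) (p = Pow(Rational(99, 2), -1) = Rational(2, 99) ≈ 0.020202)
Mul(Add(O, p), Add(-17360, 48566)) = Mul(Add(4860, Rational(2, 99)), Add(-17360, 48566)) = Mul(Rational(481142, 99), 31206) = Rational(5004839084, 33)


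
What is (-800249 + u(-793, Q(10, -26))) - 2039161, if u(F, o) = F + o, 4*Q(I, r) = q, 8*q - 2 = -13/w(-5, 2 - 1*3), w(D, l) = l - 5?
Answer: -545318951/192 ≈ -2.8402e+6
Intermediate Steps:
w(D, l) = -5 + l
q = 25/48 (q = ¼ + (-13/(-5 + (2 - 1*3)))/8 = ¼ + (-13/(-5 + (2 - 3)))/8 = ¼ + (-13/(-5 - 1))/8 = ¼ + (-13/(-6))/8 = ¼ + (-13*(-⅙))/8 = ¼ + (⅛)*(13/6) = ¼ + 13/48 = 25/48 ≈ 0.52083)
Q(I, r) = 25/192 (Q(I, r) = (¼)*(25/48) = 25/192)
(-800249 + u(-793, Q(10, -26))) - 2039161 = (-800249 + (-793 + 25/192)) - 2039161 = (-800249 - 152231/192) - 2039161 = -153800039/192 - 2039161 = -545318951/192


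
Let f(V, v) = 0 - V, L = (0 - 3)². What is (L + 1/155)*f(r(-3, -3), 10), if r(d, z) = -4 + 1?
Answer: 4188/155 ≈ 27.019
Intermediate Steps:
r(d, z) = -3
L = 9 (L = (-3)² = 9)
f(V, v) = -V
(L + 1/155)*f(r(-3, -3), 10) = (9 + 1/155)*(-1*(-3)) = (9 + 1/155)*3 = (1396/155)*3 = 4188/155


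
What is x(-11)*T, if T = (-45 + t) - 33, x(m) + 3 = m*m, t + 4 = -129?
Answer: -24898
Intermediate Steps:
t = -133 (t = -4 - 129 = -133)
x(m) = -3 + m² (x(m) = -3 + m*m = -3 + m²)
T = -211 (T = (-45 - 133) - 33 = -178 - 33 = -211)
x(-11)*T = (-3 + (-11)²)*(-211) = (-3 + 121)*(-211) = 118*(-211) = -24898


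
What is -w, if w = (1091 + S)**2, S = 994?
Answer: -4347225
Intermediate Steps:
w = 4347225 (w = (1091 + 994)**2 = 2085**2 = 4347225)
-w = -1*4347225 = -4347225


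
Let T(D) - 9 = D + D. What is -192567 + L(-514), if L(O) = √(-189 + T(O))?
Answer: -192567 + 2*I*√302 ≈ -1.9257e+5 + 34.756*I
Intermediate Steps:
T(D) = 9 + 2*D (T(D) = 9 + (D + D) = 9 + 2*D)
L(O) = √(-180 + 2*O) (L(O) = √(-189 + (9 + 2*O)) = √(-180 + 2*O))
-192567 + L(-514) = -192567 + √(-180 + 2*(-514)) = -192567 + √(-180 - 1028) = -192567 + √(-1208) = -192567 + 2*I*√302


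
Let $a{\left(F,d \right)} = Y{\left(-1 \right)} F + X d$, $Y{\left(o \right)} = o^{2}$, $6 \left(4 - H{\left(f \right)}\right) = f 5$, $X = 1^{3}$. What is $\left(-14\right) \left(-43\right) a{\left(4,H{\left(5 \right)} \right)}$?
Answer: $\frac{6923}{3} \approx 2307.7$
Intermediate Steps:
$X = 1$
$H{\left(f \right)} = 4 - \frac{5 f}{6}$ ($H{\left(f \right)} = 4 - \frac{f 5}{6} = 4 - \frac{5 f}{6}$)
$a{\left(F,d \right)} = F + d$ ($a{\left(F,d \right)} = \left(-1\right)^{2} F + 1 d = 1 F + d = F + d$)
$\left(-14\right) \left(-43\right) a{\left(4,H{\left(5 \right)} \right)} = \left(-14\right) \left(-43\right) \left(4 + \left(4 - \frac{25}{6}\right)\right) = 602 \left(4 + \left(4 - \frac{25}{6}\right)\right) = 602 \left(4 - \frac{1}{6}\right) = 602 \cdot \frac{23}{6} = \frac{6923}{3}$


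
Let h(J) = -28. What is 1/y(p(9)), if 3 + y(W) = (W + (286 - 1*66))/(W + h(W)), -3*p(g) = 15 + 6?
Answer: -35/318 ≈ -0.11006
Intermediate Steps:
p(g) = -7 (p(g) = -(15 + 6)/3 = -1/3*21 = -7)
y(W) = -3 + (220 + W)/(-28 + W) (y(W) = -3 + (W + (286 - 1*66))/(W - 28) = -3 + (W + (286 - 66))/(-28 + W) = -3 + (W + 220)/(-28 + W) = -3 + (220 + W)/(-28 + W))
1/y(p(9)) = 1/(2*(152 - 1*(-7))/(-28 - 7)) = 1/(2*(152 + 7)/(-35)) = 1/(2*(-1/35)*159) = 1/(-318/35) = -35/318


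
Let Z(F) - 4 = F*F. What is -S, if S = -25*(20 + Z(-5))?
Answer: 1225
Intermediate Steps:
Z(F) = 4 + F² (Z(F) = 4 + F*F = 4 + F²)
S = -1225 (S = -25*(20 + (4 + (-5)²)) = -25*(20 + (4 + 25)) = -25*(20 + 29) = -25*49 = -1225)
-S = -1*(-1225) = 1225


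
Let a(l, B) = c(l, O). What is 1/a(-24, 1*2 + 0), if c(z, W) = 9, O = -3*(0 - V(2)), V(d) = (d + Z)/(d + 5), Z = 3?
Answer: ⅑ ≈ 0.11111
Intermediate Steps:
V(d) = (3 + d)/(5 + d) (V(d) = (d + 3)/(d + 5) = (3 + d)/(5 + d))
O = 15/7 (O = -3*(0 - (3 + 2)/(5 + 2)) = -3*(0 - 5/7) = -3*(-5/7) = 15/7 ≈ 2.1429)
a(l, B) = 9
1/a(-24, 1*2 + 0) = 1/9 = ⅑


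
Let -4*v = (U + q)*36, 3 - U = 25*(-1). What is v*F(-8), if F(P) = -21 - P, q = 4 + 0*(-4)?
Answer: 3744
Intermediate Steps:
U = 28 (U = 3 - 25*(-1) = 3 - 1*(-25) = 3 + 25 = 28)
q = 4 (q = 4 + 0 = 4)
v = -288 (v = -(28 + 4)*36/4 = -8*36 = -¼*1152 = -288)
v*F(-8) = -288*(-21 - 1*(-8)) = -288*(-21 + 8) = -288*(-13) = 3744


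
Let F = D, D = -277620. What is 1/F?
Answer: -1/277620 ≈ -3.6020e-6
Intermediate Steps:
F = -277620
1/F = 1/(-277620) = -1/277620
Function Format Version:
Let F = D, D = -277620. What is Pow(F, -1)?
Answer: Rational(-1, 277620) ≈ -3.6020e-6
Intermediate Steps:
F = -277620
Pow(F, -1) = Pow(-277620, -1) = Rational(-1, 277620)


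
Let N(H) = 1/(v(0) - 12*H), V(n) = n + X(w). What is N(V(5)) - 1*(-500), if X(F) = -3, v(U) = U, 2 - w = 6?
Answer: 11999/24 ≈ 499.96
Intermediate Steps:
w = -4 (w = 2 - 1*6 = 2 - 6 = -4)
V(n) = -3 + n (V(n) = n - 3 = -3 + n)
N(H) = -1/(12*H) (N(H) = 1/(0 - 12*H) = 1/(-12*H) = -1/(12*H))
N(V(5)) - 1*(-500) = -1/(12*(-3 + 5)) - 1*(-500) = -1/12/2 + 500 = -1/12*½ + 500 = -1/24 + 500 = 11999/24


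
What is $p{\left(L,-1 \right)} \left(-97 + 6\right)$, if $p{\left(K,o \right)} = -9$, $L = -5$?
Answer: $819$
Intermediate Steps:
$p{\left(L,-1 \right)} \left(-97 + 6\right) = - 9 \left(-97 + 6\right) = \left(-9\right) \left(-91\right) = 819$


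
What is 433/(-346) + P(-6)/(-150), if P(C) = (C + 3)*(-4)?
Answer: -11517/8650 ≈ -1.3314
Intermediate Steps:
P(C) = -12 - 4*C (P(C) = (3 + C)*(-4) = -12 - 4*C)
433/(-346) + P(-6)/(-150) = 433/(-346) + (-12 - 4*(-6))/(-150) = 433*(-1/346) + (-12 + 24)*(-1/150) = -433/346 + 12*(-1/150) = -433/346 - 2/25 = -11517/8650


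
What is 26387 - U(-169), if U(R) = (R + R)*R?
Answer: -30735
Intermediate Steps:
U(R) = 2*R² (U(R) = (2*R)*R = 2*R²)
26387 - U(-169) = 26387 - 2*(-169)² = 26387 - 2*28561 = 26387 - 1*57122 = 26387 - 57122 = -30735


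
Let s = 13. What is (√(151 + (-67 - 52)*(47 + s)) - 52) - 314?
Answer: -366 + I*√6989 ≈ -366.0 + 83.6*I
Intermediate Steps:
(√(151 + (-67 - 52)*(47 + s)) - 52) - 314 = (√(151 + (-67 - 52)*(47 + 13)) - 52) - 314 = (√(151 - 119*60) - 52) - 314 = (√(151 - 7140) - 52) - 314 = (√(-6989) - 52) - 314 = (I*√6989 - 52) - 314 = (-52 + I*√6989) - 314 = -366 + I*√6989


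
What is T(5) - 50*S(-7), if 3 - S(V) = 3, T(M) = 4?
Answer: 4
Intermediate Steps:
S(V) = 0 (S(V) = 3 - 1*3 = 3 - 3 = 0)
T(5) - 50*S(-7) = 4 - 50*0 = 4 + 0 = 4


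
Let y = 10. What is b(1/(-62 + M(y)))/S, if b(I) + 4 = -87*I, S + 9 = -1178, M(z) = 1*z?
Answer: 121/61724 ≈ 0.0019603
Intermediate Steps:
M(z) = z
S = -1187 (S = -9 - 1178 = -1187)
b(I) = -4 - 87*I
b(1/(-62 + M(y)))/S = (-4 - 87/(-62 + 10))/(-1187) = (-4 - 87/(-52))*(-1/1187) = (-4 - 87*(-1/52))*(-1/1187) = (-4 + 87/52)*(-1/1187) = -121/52*(-1/1187) = 121/61724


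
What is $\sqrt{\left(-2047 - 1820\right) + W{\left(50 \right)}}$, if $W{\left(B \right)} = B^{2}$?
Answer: $i \sqrt{1367} \approx 36.973 i$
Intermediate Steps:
$\sqrt{\left(-2047 - 1820\right) + W{\left(50 \right)}} = \sqrt{\left(-2047 - 1820\right) + 50^{2}} = \sqrt{-3867 + 2500} = \sqrt{-1367} = i \sqrt{1367}$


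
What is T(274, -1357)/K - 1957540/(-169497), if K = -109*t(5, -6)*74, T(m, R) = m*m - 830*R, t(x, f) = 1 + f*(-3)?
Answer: 1302290707/351028287 ≈ 3.7099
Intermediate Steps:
t(x, f) = 1 - 3*f
T(m, R) = m² - 830*R
K = -153254 (K = -109*(1 - 3*(-6))*74 = -109*(1 + 18)*74 = -109*19*74 = -2071*74 = -153254)
T(274, -1357)/K - 1957540/(-169497) = (274² - 830*(-1357))/(-153254) - 1957540/(-169497) = (75076 + 1126310)*(-1/153254) - 1957540*(-1/169497) = 1201386*(-1/153254) + 1957540/169497 = -600693/76627 + 1957540/169497 = 1302290707/351028287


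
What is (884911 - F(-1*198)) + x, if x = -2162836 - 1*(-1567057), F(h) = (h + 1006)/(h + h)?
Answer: 28624270/99 ≈ 2.8913e+5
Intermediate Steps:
F(h) = (1006 + h)/(2*h) (F(h) = (1006 + h)/((2*h)) = (1006 + h)*(1/(2*h)) = (1006 + h)/(2*h))
x = -595779 (x = -2162836 + 1567057 = -595779)
(884911 - F(-1*198)) + x = (884911 - (1006 - 1*198)/(2*((-1*198)))) - 595779 = (884911 - (1006 - 198)/(2*(-198))) - 595779 = (884911 - (-1)*808/(2*198)) - 595779 = (884911 - 1*(-202/99)) - 595779 = (884911 + 202/99) - 595779 = 87606391/99 - 595779 = 28624270/99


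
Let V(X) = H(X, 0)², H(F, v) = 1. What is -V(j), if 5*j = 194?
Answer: -1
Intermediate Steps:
j = 194/5 (j = (⅕)*194 = 194/5 ≈ 38.800)
V(X) = 1 (V(X) = 1² = 1)
-V(j) = -1*1 = -1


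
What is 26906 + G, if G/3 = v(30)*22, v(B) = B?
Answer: 28886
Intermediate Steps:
G = 1980 (G = 3*(30*22) = 3*660 = 1980)
26906 + G = 26906 + 1980 = 28886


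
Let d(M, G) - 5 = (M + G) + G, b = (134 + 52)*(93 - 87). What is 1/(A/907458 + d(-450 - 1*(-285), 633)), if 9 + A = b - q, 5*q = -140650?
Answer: 907458/1003677785 ≈ 0.00090413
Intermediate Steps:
q = -28130 (q = (⅕)*(-140650) = -28130)
b = 1116 (b = 186*6 = 1116)
d(M, G) = 5 + M + 2*G (d(M, G) = 5 + ((M + G) + G) = 5 + ((G + M) + G) = 5 + (M + 2*G) = 5 + M + 2*G)
A = 29237 (A = -9 + (1116 - 1*(-28130)) = -9 + (1116 + 28130) = -9 + 29246 = 29237)
1/(A/907458 + d(-450 - 1*(-285), 633)) = 1/(29237/907458 + (5 + (-450 - 1*(-285)) + 2*633)) = 1/(29237*(1/907458) + (5 + (-450 + 285) + 1266)) = 1/(29237/907458 + (5 - 165 + 1266)) = 1/(29237/907458 + 1106) = 1/(1003677785/907458) = 907458/1003677785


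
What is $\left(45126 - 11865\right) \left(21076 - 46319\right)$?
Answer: $-839607423$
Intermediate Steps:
$\left(45126 - 11865\right) \left(21076 - 46319\right) = 33261 \left(-25243\right) = -839607423$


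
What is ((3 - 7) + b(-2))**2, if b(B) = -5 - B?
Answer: 49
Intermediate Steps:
((3 - 7) + b(-2))**2 = ((3 - 7) + (-5 - 1*(-2)))**2 = (-4 + (-5 + 2))**2 = (-4 - 3)**2 = (-7)**2 = 49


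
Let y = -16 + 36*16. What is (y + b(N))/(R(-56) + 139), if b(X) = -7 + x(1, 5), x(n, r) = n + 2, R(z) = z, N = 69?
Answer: 556/83 ≈ 6.6988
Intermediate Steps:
x(n, r) = 2 + n
b(X) = -4 (b(X) = -7 + (2 + 1) = -7 + 3 = -4)
y = 560 (y = -16 + 576 = 560)
(y + b(N))/(R(-56) + 139) = (560 - 4)/(-56 + 139) = 556/83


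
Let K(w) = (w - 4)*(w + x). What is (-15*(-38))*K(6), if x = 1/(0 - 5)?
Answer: 6612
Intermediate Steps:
x = -⅕ (x = 1/(-5) = -⅕ ≈ -0.20000)
K(w) = (-4 + w)*(-⅕ + w) (K(w) = (w - 4)*(w - ⅕) = (-4 + w)*(-⅕ + w))
(-15*(-38))*K(6) = (-15*(-38))*(⅘ + 6² - 21/5*6) = 570*(⅘ + 36 - 126/5) = 570*(58/5) = 6612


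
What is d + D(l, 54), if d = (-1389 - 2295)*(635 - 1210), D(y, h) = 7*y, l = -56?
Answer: 2117908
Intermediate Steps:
d = 2118300 (d = -3684*(-575) = 2118300)
d + D(l, 54) = 2118300 + 7*(-56) = 2118300 - 392 = 2117908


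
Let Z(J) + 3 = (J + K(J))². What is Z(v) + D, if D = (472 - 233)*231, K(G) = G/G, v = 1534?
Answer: 2411431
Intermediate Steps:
K(G) = 1
Z(J) = -3 + (1 + J)² (Z(J) = -3 + (J + 1)² = -3 + (1 + J)²)
D = 55209 (D = 239*231 = 55209)
Z(v) + D = (-3 + (1 + 1534)²) + 55209 = (-3 + 1535²) + 55209 = (-3 + 2356225) + 55209 = 2356222 + 55209 = 2411431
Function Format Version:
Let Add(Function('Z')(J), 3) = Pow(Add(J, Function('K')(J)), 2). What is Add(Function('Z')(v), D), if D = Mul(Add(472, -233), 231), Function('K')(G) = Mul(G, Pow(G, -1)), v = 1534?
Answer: 2411431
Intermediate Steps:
Function('K')(G) = 1
Function('Z')(J) = Add(-3, Pow(Add(1, J), 2)) (Function('Z')(J) = Add(-3, Pow(Add(J, 1), 2)) = Add(-3, Pow(Add(1, J), 2)))
D = 55209 (D = Mul(239, 231) = 55209)
Add(Function('Z')(v), D) = Add(Add(-3, Pow(Add(1, 1534), 2)), 55209) = Add(Add(-3, Pow(1535, 2)), 55209) = Add(Add(-3, 2356225), 55209) = Add(2356222, 55209) = 2411431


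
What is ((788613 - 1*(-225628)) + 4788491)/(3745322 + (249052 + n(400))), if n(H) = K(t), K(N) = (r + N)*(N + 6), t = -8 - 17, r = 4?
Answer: 1934244/1331591 ≈ 1.4526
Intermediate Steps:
t = -25
K(N) = (4 + N)*(6 + N) (K(N) = (4 + N)*(N + 6) = (4 + N)*(6 + N))
n(H) = 399 (n(H) = 24 + (-25)² + 10*(-25) = 24 + 625 - 250 = 399)
((788613 - 1*(-225628)) + 4788491)/(3745322 + (249052 + n(400))) = ((788613 - 1*(-225628)) + 4788491)/(3745322 + (249052 + 399)) = ((788613 + 225628) + 4788491)/(3745322 + 249451) = (1014241 + 4788491)/3994773 = 5802732*(1/3994773) = 1934244/1331591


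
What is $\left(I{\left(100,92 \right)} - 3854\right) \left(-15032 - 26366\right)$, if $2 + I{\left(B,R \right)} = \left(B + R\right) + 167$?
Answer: $144768806$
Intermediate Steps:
$I{\left(B,R \right)} = 165 + B + R$ ($I{\left(B,R \right)} = -2 + \left(\left(B + R\right) + 167\right) = -2 + \left(167 + B + R\right) = 165 + B + R$)
$\left(I{\left(100,92 \right)} - 3854\right) \left(-15032 - 26366\right) = \left(\left(165 + 100 + 92\right) - 3854\right) \left(-15032 - 26366\right) = \left(357 - 3854\right) \left(-41398\right) = \left(-3497\right) \left(-41398\right) = 144768806$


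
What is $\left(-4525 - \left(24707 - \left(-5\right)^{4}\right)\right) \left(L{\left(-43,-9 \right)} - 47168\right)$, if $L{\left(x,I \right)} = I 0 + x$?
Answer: $1350565077$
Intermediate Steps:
$L{\left(x,I \right)} = x$ ($L{\left(x,I \right)} = 0 + x = x$)
$\left(-4525 - \left(24707 - \left(-5\right)^{4}\right)\right) \left(L{\left(-43,-9 \right)} - 47168\right) = \left(-4525 - \left(24707 - \left(-5\right)^{4}\right)\right) \left(-43 - 47168\right) = \left(-4525 + \left(-24707 + 625\right)\right) \left(-47211\right) = \left(-4525 - 24082\right) \left(-47211\right) = \left(-28607\right) \left(-47211\right) = 1350565077$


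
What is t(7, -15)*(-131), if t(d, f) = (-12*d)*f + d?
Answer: -165977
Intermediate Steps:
t(d, f) = d - 12*d*f (t(d, f) = -12*d*f + d = d - 12*d*f)
t(7, -15)*(-131) = (7*(1 - 12*(-15)))*(-131) = (7*(1 + 180))*(-131) = (7*181)*(-131) = 1267*(-131) = -165977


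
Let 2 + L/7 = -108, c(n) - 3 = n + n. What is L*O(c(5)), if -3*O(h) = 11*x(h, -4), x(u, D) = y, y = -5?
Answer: -42350/3 ≈ -14117.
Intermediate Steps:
c(n) = 3 + 2*n (c(n) = 3 + (n + n) = 3 + 2*n)
x(u, D) = -5
L = -770 (L = -14 + 7*(-108) = -14 - 756 = -770)
O(h) = 55/3 (O(h) = -11*(-5)/3 = -1/3*(-55) = 55/3)
L*O(c(5)) = -770*55/3 = -42350/3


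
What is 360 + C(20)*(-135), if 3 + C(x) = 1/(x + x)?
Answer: 6093/8 ≈ 761.63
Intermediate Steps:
C(x) = -3 + 1/(2*x) (C(x) = -3 + 1/(x + x) = -3 + 1/(2*x))
360 + C(20)*(-135) = 360 + (-3 + (½)/20)*(-135) = 360 + (-3 + (½)*(1/20))*(-135) = 360 + (-3 + 1/40)*(-135) = 360 - 119/40*(-135) = 360 + 3213/8 = 6093/8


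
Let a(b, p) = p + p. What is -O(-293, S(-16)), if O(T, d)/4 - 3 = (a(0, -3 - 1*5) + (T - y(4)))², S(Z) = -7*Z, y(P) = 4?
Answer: -391888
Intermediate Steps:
a(b, p) = 2*p
O(T, d) = 12 + 4*(-20 + T)² (O(T, d) = 12 + 4*(2*(-3 - 1*5) + (T - 1*4))² = 12 + 4*(2*(-3 - 5) + (T - 4))² = 12 + 4*(2*(-8) + (-4 + T))² = 12 + 4*(-16 + (-4 + T))² = 12 + 4*(-20 + T)²)
-O(-293, S(-16)) = -(12 + 4*(-20 - 293)²) = -(12 + 4*(-313)²) = -(12 + 4*97969) = -(12 + 391876) = -1*391888 = -391888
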